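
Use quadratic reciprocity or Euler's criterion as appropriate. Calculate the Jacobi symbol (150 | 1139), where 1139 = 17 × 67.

Pull out 2: since 1139 ≡ 3 (mod 8), (2/1139) = -1.
Reciprocity: 75 ≡ 3 and 1139 ≡ 3 (mod 4), so (75/1139) = −(1139/75).
Reduce top mod 75: now compute (14/75).
Pull out 2: since 75 ≡ 3 (mod 8), (2/75) = -1.
Reciprocity: 7 ≡ 3 and 75 ≡ 3 (mod 4), so (7/75) = −(75/7).
Reduce top mod 7: now compute (5/7).
Reciprocity: 5 ≡ 1 and 7 ≡ 3 (mod 4), so (5/7) = +(7/5).
Reduce top mod 5: now compute (2/5).
Pull out 2: since 5 ≡ 5 (mod 8), (2/5) = -1.
Reached (1/5) = 1. Collecting the sign flips along the way, the symbol is -1.

-1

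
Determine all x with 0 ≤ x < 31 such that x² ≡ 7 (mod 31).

10, 21

Since 31 ≡ 3 (mod 4), a square root of 7 is 7^((31+1)/4) = 7^8 mod 31.
Repeated squaring: 7^2≡18, 7^4≡14, 7^8≡10 (mod 31).
7^8 = 7^(8) ≡ 10 (mod 31).
Check: 10² = 100 ≡ 7 (mod 31). The two roots are 10 and 21.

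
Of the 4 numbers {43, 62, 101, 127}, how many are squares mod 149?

(43/149) = -1 → non-residue.
(62/149) = -1 → non-residue.
(101/149) = -1 → non-residue.
(127/149) = +1 → QR.
Total quadratic residues among the 4: 1.

1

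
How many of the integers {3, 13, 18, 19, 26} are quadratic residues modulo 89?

(3/89) = -1 → non-residue.
(13/89) = -1 → non-residue.
(18/89) = +1 → QR.
(19/89) = -1 → non-residue.
(26/89) = -1 → non-residue.
Total quadratic residues among the 5: 1.

1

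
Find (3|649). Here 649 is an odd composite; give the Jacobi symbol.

Reciprocity: 3 ≡ 3 and 649 ≡ 1 (mod 4), so (3/649) = +(649/3).
Reduce top mod 3: now compute (1/3).
Reached (1/3) = 1. Collecting the sign flips along the way, the symbol is +1.

1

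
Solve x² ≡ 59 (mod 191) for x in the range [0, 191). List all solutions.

21, 170

Since 191 ≡ 3 (mod 4), a square root of 59 is 59^((191+1)/4) = 59^48 mod 191.
Repeated squaring: 59^2≡43, 59^4≡130, 59^8≡92, 59^16≡60, 59^32≡162 (mod 191).
59^48 = 59^(32+16) ≡ 170 (mod 191).
Check: 170² = 28900 ≡ 59 (mod 191). The two roots are 21 and 170.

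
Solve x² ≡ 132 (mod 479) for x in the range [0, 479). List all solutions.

236, 243

Since 479 ≡ 3 (mod 4), a square root of 132 is 132^((479+1)/4) = 132^120 mod 479.
Repeated squaring: 132^2≡180, 132^4≡307, 132^8≡365, 132^16≡63, 132^32≡137, 132^64≡88 (mod 479).
132^120 = 132^(64+32+16+8) ≡ 243 (mod 479).
Check: 243² = 59049 ≡ 132 (mod 479). The two roots are 236 and 243.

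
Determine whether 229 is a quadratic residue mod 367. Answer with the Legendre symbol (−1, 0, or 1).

Euler's criterion: (229/367) ≡ 229^183 (mod 367).
229^2 ≡ 327 (mod 367)
229^4 ≡ 132 (mod 367)
229^8 ≡ 175 (mod 367)
229^16 ≡ 164 (mod 367)
229^32 ≡ 105 (mod 367)
229^64 ≡ 15 (mod 367)
229^128 ≡ 225 (mod 367)
229^183 = 229^(128+32+16+4+2+1) ≡ 1 (mod 367).
Result is 1, so (229/367) = 1.

1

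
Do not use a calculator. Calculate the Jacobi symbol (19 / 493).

Reciprocity: 19 ≡ 3 and 493 ≡ 1 (mod 4), so (19/493) = +(493/19).
Reduce top mod 19: now compute (18/19).
Pull out 2: since 19 ≡ 3 (mod 8), (2/19) = -1.
Reciprocity: 9 ≡ 1 and 19 ≡ 3 (mod 4), so (9/19) = +(19/9).
Reduce top mod 9: now compute (1/9).
Reached (1/9) = 1. Collecting the sign flips along the way, the symbol is -1.

-1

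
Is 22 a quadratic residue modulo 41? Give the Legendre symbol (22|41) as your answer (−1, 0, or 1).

Euler's criterion: (22/41) ≡ 22^20 (mod 41).
22^2 ≡ 33 (mod 41)
22^4 ≡ 23 (mod 41)
22^8 ≡ 37 (mod 41)
22^16 ≡ 16 (mod 41)
22^20 = 22^(16+4) ≡ 40 (mod 41).
Result is 40 ≡ −1, so (22/41) = −1.

-1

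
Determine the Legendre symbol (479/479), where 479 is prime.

First reduce: 479 ≡ 0 (mod 479).
Top reduces to 0: gcd > 1, so the symbol is 0.

0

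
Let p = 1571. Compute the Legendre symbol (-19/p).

-1

First reduce: -19 ≡ 1552 (mod 1571).
Pull out 2^4: since 1571 ≡ 3 (mod 8), (2/1571) = -1, so (2/1571)^4 = +1.
Reciprocity: 97 ≡ 1 and 1571 ≡ 3 (mod 4), so (97/1571) = +(1571/97).
Reduce top mod 97: now compute (19/97).
Reciprocity: 19 ≡ 3 and 97 ≡ 1 (mod 4), so (19/97) = +(97/19).
Reduce top mod 19: now compute (2/19).
Pull out 2: since 19 ≡ 3 (mod 8), (2/19) = -1.
Reached (1/19) = 1. Collecting the sign flips along the way, the symbol is -1.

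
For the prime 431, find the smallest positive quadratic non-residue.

(2/431) = +1, so 2 is a residue.
(3/431) = +1, so 3 is a residue.
(4/431) = +1, so 4 is a residue.
(5/431) = +1, so 5 is a residue.
(6/431) = +1, so 6 is a residue.
(7/431) = −1, so 7 is the smallest positive non-residue mod 431.

7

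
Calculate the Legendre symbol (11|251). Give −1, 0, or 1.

-1

Reciprocity: 11 ≡ 3 and 251 ≡ 3 (mod 4), so (11/251) = −(251/11).
Reduce top mod 11: now compute (9/11).
Reciprocity: 9 ≡ 1 and 11 ≡ 3 (mod 4), so (9/11) = +(11/9).
Reduce top mod 9: now compute (2/9).
Pull out 2: since 9 ≡ 1 (mod 8), (2/9) = +1.
Reached (1/9) = 1. Collecting the sign flips along the way, the symbol is -1.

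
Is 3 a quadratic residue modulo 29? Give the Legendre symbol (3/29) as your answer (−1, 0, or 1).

Euler's criterion: (3/29) ≡ 3^14 (mod 29).
3^2 ≡ 9 (mod 29)
3^4 ≡ 23 (mod 29)
3^8 ≡ 7 (mod 29)
3^14 = 3^(8+4+2) ≡ 28 (mod 29).
Result is 28 ≡ −1, so (3/29) = −1.

-1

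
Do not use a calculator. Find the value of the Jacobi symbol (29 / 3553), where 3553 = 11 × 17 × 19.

Reciprocity: 29 ≡ 1 and 3553 ≡ 1 (mod 4), so (29/3553) = +(3553/29).
Reduce top mod 29: now compute (15/29).
Reciprocity: 15 ≡ 3 and 29 ≡ 1 (mod 4), so (15/29) = +(29/15).
Reduce top mod 15: now compute (14/15).
Pull out 2: since 15 ≡ 7 (mod 8), (2/15) = +1.
Reciprocity: 7 ≡ 3 and 15 ≡ 3 (mod 4), so (7/15) = −(15/7).
Reduce top mod 7: now compute (1/7).
Reached (1/7) = 1. Collecting the sign flips along the way, the symbol is -1.

-1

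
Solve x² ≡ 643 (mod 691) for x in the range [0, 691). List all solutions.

Since 691 ≡ 3 (mod 4), a square root of 643 is 643^((691+1)/4) = 643^173 mod 691.
Repeated squaring: 643^2≡231, 643^4≡154, 643^8≡222, 643^16≡223, 643^32≡668, 643^64≡529, 643^128≡677 (mod 691).
643^173 = 643^(128+32+8+4+1) ≡ 45 (mod 691).
Check: 45² = 2025 ≡ 643 (mod 691). The two roots are 45 and 646.

45, 646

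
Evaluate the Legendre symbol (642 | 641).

1

Euler's criterion: (642/641) ≡ 1^320 (mod 641).
1^2 ≡ 1 (mod 641)
1^4 ≡ 1 (mod 641)
1^8 ≡ 1 (mod 641)
1^16 ≡ 1 (mod 641)
1^32 ≡ 1 (mod 641)
1^64 ≡ 1 (mod 641)
1^128 ≡ 1 (mod 641)
1^256 ≡ 1 (mod 641)
1^320 = 1^(256+64) ≡ 1 (mod 641).
Result is 1, so (642/641) = 1.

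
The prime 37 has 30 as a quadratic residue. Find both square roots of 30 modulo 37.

17, 20

37 ≡ 1 (mod 4), so we find a root by search.
Trying successive values, 17² = 289 ≡ 30 (mod 37). The other root is 37 − 17 = 20.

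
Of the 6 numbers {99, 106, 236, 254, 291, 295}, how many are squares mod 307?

2

(99/307) = +1 → QR.
(106/307) = -1 → non-residue.
(236/307) = -1 → non-residue.
(254/307) = -1 → non-residue.
(291/307) = -1 → non-residue.
(295/307) = +1 → QR.
Total quadratic residues among the 6: 2.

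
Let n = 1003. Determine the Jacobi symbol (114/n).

1

Pull out 2: since 1003 ≡ 3 (mod 8), (2/1003) = -1.
Reciprocity: 57 ≡ 1 and 1003 ≡ 3 (mod 4), so (57/1003) = +(1003/57).
Reduce top mod 57: now compute (34/57).
Pull out 2: since 57 ≡ 1 (mod 8), (2/57) = +1.
Reciprocity: 17 ≡ 1 and 57 ≡ 1 (mod 4), so (17/57) = +(57/17).
Reduce top mod 17: now compute (6/17).
Pull out 2: since 17 ≡ 1 (mod 8), (2/17) = +1.
Reciprocity: 3 ≡ 3 and 17 ≡ 1 (mod 4), so (3/17) = +(17/3).
Reduce top mod 3: now compute (2/3).
Pull out 2: since 3 ≡ 3 (mod 8), (2/3) = -1.
Reached (1/3) = 1. Collecting the sign flips along the way, the symbol is +1.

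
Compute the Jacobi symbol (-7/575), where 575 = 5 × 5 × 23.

1

First reduce: -7 ≡ 568 (mod 575).
Pull out 2^3: since 575 ≡ 7 (mod 8), (2/575) = +1, so (2/575)^3 = +1.
Reciprocity: 71 ≡ 3 and 575 ≡ 3 (mod 4), so (71/575) = −(575/71).
Reduce top mod 71: now compute (7/71).
Reciprocity: 7 ≡ 3 and 71 ≡ 3 (mod 4), so (7/71) = −(71/7).
Reduce top mod 7: now compute (1/7).
Reached (1/7) = 1. Collecting the sign flips along the way, the symbol is +1.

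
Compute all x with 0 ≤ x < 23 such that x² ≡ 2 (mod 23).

Since 23 ≡ 3 (mod 4), a square root of 2 is 2^((23+1)/4) = 2^6 mod 23.
Repeated squaring: 2^2≡4, 2^4≡16 (mod 23).
2^6 = 2^(4+2) ≡ 18 (mod 23).
Check: 18² = 324 ≡ 2 (mod 23). The two roots are 5 and 18.

5, 18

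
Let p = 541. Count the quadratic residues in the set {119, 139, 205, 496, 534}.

4

(119/541) = -1 → non-residue.
(139/541) = +1 → QR.
(205/541) = +1 → QR.
(496/541) = +1 → QR.
(534/541) = +1 → QR.
Total quadratic residues among the 5: 4.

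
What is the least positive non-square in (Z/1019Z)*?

2

(2/1019) = −1, so 2 is the smallest positive non-residue mod 1019.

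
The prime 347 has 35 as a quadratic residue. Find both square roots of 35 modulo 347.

27, 320

Since 347 ≡ 3 (mod 4), a square root of 35 is 35^((347+1)/4) = 35^87 mod 347.
Repeated squaring: 35^2≡184, 35^4≡197, 35^8≡292, 35^16≡249, 35^32≡235, 35^64≡52 (mod 347).
35^87 = 35^(64+16+4+2+1) ≡ 27 (mod 347).
Check: 27² = 729 ≡ 35 (mod 347). The two roots are 27 and 320.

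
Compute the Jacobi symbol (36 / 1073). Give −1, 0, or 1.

1

Pull out 2^2: since 1073 ≡ 1 (mod 8), (2/1073) = +1, so (2/1073)^2 = +1.
Reciprocity: 9 ≡ 1 and 1073 ≡ 1 (mod 4), so (9/1073) = +(1073/9).
Reduce top mod 9: now compute (2/9).
Pull out 2: since 9 ≡ 1 (mod 8), (2/9) = +1.
Reached (1/9) = 1. Collecting the sign flips along the way, the symbol is +1.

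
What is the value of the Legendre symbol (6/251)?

-1

Pull out 2: since 251 ≡ 3 (mod 8), (2/251) = -1.
Reciprocity: 3 ≡ 3 and 251 ≡ 3 (mod 4), so (3/251) = −(251/3).
Reduce top mod 3: now compute (2/3).
Pull out 2: since 3 ≡ 3 (mod 8), (2/3) = -1.
Reached (1/3) = 1. Collecting the sign flips along the way, the symbol is -1.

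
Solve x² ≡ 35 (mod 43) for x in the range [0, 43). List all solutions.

Since 43 ≡ 3 (mod 4), a square root of 35 is 35^((43+1)/4) = 35^11 mod 43.
Repeated squaring: 35^2≡21, 35^4≡11, 35^8≡35 (mod 43).
35^11 = 35^(8+2+1) ≡ 11 (mod 43).
Check: 11² = 121 ≡ 35 (mod 43). The two roots are 11 and 32.

11, 32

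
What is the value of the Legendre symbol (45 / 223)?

-1

Reciprocity: 45 ≡ 1 and 223 ≡ 3 (mod 4), so (45/223) = +(223/45).
Reduce top mod 45: now compute (43/45).
Reciprocity: 43 ≡ 3 and 45 ≡ 1 (mod 4), so (43/45) = +(45/43).
Reduce top mod 43: now compute (2/43).
Pull out 2: since 43 ≡ 3 (mod 8), (2/43) = -1.
Reached (1/43) = 1. Collecting the sign flips along the way, the symbol is -1.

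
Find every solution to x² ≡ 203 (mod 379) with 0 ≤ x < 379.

Since 379 ≡ 3 (mod 4), a square root of 203 is 203^((379+1)/4) = 203^95 mod 379.
Repeated squaring: 203^2≡277, 203^4≡171, 203^8≡58, 203^16≡332, 203^32≡314, 203^64≡56 (mod 379).
203^95 = 203^(64+16+8+4+2+1) ≡ 348 (mod 379).
Check: 348² = 121104 ≡ 203 (mod 379). The two roots are 31 and 348.

31, 348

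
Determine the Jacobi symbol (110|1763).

Pull out 2: since 1763 ≡ 3 (mod 8), (2/1763) = -1.
Reciprocity: 55 ≡ 3 and 1763 ≡ 3 (mod 4), so (55/1763) = −(1763/55).
Reduce top mod 55: now compute (3/55).
Reciprocity: 3 ≡ 3 and 55 ≡ 3 (mod 4), so (3/55) = −(55/3).
Reduce top mod 3: now compute (1/3).
Reached (1/3) = 1. Collecting the sign flips along the way, the symbol is -1.

-1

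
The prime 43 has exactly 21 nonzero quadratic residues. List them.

1, 4, 6, 9, 10, 11, 13, 14, 15, 16, 17, 21, 23, 24, 25, 31, 35, 36, 38, 40, 41

Square k = 1,…,21 (k and 43−k give the same square):
1²=1, 2²=4, 3²=9, 4²=16, 5²=25, 6²=36, 7²≡6, 8²≡21, 9²≡38, 10²≡14, 11²≡35, 12²≡15, 13²≡40, 14²≡24, 15²≡10, 16²≡41, 17²≡31, 18²≡23, 19²≡17, 20²≡13, 21²≡11 (mod 43).
So the quadratic residues mod 43 are {1, 4, 6, 9, 10, 11, 13, 14, 15, 16, 17, 21, 23, 24, 25, 31, 35, 36, 38, 40, 41}.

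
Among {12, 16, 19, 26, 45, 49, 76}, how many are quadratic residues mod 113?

3

(12/113) = -1 → non-residue.
(16/113) = +1 → QR.
(19/113) = -1 → non-residue.
(26/113) = +1 → QR.
(45/113) = -1 → non-residue.
(49/113) = +1 → QR.
(76/113) = -1 → non-residue.
Total quadratic residues among the 7: 3.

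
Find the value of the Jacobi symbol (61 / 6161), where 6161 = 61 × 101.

Reciprocity: 61 ≡ 1 and 6161 ≡ 1 (mod 4), so (61/6161) = +(6161/61).
Reduce top mod 61: now compute (0/61).
Top reduces to 0: gcd > 1, so the symbol is 0.

0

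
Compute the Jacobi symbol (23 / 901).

1

Reciprocity: 23 ≡ 3 and 901 ≡ 1 (mod 4), so (23/901) = +(901/23).
Reduce top mod 23: now compute (4/23).
Pull out 2^2: since 23 ≡ 7 (mod 8), (2/23) = +1, so (2/23)^2 = +1.
Reached (1/23) = 1. Collecting the sign flips along the way, the symbol is +1.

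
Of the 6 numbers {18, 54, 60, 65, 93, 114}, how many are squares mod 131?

3

(18/131) = -1 → non-residue.
(54/131) = -1 → non-residue.
(60/131) = +1 → QR.
(65/131) = +1 → QR.
(93/131) = -1 → non-residue.
(114/131) = +1 → QR.
Total quadratic residues among the 6: 3.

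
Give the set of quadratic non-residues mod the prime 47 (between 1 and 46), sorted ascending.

5,10,11,13,15,19,20,22,23,26,29,30,31,33,35,38,39,40,41,43,44,45,46

Square k = 1,…,23 (k and 47−k give the same square):
1²=1, 2²=4, 3²=9, 4²=16, 5²=25, 6²=36, 7²≡2, 8²≡17, 9²≡34, 10²≡6, 11²≡27, 12²≡3, 13²≡28, 14²≡8, 15²≡37, 16²≡21, 17²≡7, 18²≡42, 19²≡32, 20²≡24, 21²≡18, 22²≡14, 23²≡12 (mod 47).
The residues are {1, 2, 3, 4, 6, 7, 8, 9, 12, 14, 16, 17, 18, 21, 24, 25, 27, 28, 32, 34, 36, 37, 42}; the non-residues are the remaining 23 nonzero classes.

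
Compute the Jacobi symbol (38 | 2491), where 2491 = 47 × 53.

-1

Pull out 2: since 2491 ≡ 3 (mod 8), (2/2491) = -1.
Reciprocity: 19 ≡ 3 and 2491 ≡ 3 (mod 4), so (19/2491) = −(2491/19).
Reduce top mod 19: now compute (2/19).
Pull out 2: since 19 ≡ 3 (mod 8), (2/19) = -1.
Reached (1/19) = 1. Collecting the sign flips along the way, the symbol is -1.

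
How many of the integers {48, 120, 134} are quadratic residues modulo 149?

(48/149) = -1 → non-residue.
(120/149) = +1 → QR.
(134/149) = -1 → non-residue.
Total quadratic residues among the 3: 1.

1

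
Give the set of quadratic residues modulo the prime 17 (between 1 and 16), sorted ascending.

1,2,4,8,9,13,15,16

Square k = 1,…,8 (k and 17−k give the same square):
1²=1, 2²=4, 3²=9, 4²=16, 5²≡8, 6²≡2, 7²≡15, 8²≡13 (mod 17).
So the quadratic residues mod 17 are {1, 2, 4, 8, 9, 13, 15, 16}.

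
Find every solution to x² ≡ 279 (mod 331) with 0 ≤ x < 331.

Since 331 ≡ 3 (mod 4), a square root of 279 is 279^((331+1)/4) = 279^83 mod 331.
Repeated squaring: 279^2≡56, 279^4≡157, 279^8≡155, 279^16≡193, 279^32≡177, 279^64≡215 (mod 331).
279^83 = 279^(64+16+2+1) ≡ 96 (mod 331).
Check: 96² = 9216 ≡ 279 (mod 331). The two roots are 96 and 235.

96, 235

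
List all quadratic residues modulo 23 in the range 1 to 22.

Square k = 1,…,11 (k and 23−k give the same square):
1²=1, 2²=4, 3²=9, 4²=16, 5²≡2, 6²≡13, 7²≡3, 8²≡18, 9²≡12, 10²≡8, 11²≡6 (mod 23).
So the quadratic residues mod 23 are {1, 2, 3, 4, 6, 8, 9, 12, 13, 16, 18}.

1, 2, 3, 4, 6, 8, 9, 12, 13, 16, 18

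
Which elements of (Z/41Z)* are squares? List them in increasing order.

1, 2, 4, 5, 8, 9, 10, 16, 18, 20, 21, 23, 25, 31, 32, 33, 36, 37, 39, 40

Square k = 1,…,20 (k and 41−k give the same square):
1²=1, 2²=4, 3²=9, 4²=16, 5²=25, 6²=36, 7²≡8, 8²≡23, 9²≡40, 10²≡18, 11²≡39, 12²≡21, 13²≡5, 14²≡32, 15²≡20, 16²≡10, 17²≡2, 18²≡37, 19²≡33, 20²≡31 (mod 41).
So the quadratic residues mod 41 are {1, 2, 4, 5, 8, 9, 10, 16, 18, 20, 21, 23, 25, 31, 32, 33, 36, 37, 39, 40}.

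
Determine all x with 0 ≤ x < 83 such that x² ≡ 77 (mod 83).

Since 83 ≡ 3 (mod 4), a square root of 77 is 77^((83+1)/4) = 77^21 mod 83.
Repeated squaring: 77^2≡36, 77^4≡51, 77^8≡28, 77^16≡37 (mod 83).
77^21 = 77^(16+4+1) ≡ 49 (mod 83).
Check: 49² = 2401 ≡ 77 (mod 83). The two roots are 34 and 49.

34, 49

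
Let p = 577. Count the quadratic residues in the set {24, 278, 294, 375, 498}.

2

(24/577) = +1 → QR.
(278/577) = -1 → non-residue.
(294/577) = +1 → QR.
(375/577) = -1 → non-residue.
(498/577) = -1 → non-residue.
Total quadratic residues among the 5: 2.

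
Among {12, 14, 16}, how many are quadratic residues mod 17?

(12/17) = -1 → non-residue.
(14/17) = -1 → non-residue.
(16/17) = +1 → QR.
Total quadratic residues among the 3: 1.

1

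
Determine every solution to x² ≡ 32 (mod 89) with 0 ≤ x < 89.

89 ≡ 1 (mod 4), so we find a root by search.
Trying successive values, 11² = 121 ≡ 32 (mod 89). The other root is 89 − 11 = 78.

11, 78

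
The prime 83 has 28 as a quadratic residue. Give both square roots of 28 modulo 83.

32, 51

Since 83 ≡ 3 (mod 4), a square root of 28 is 28^((83+1)/4) = 28^21 mod 83.
Repeated squaring: 28^2≡37, 28^4≡41, 28^8≡21, 28^16≡26 (mod 83).
28^21 = 28^(16+4+1) ≡ 51 (mod 83).
Check: 51² = 2601 ≡ 28 (mod 83). The two roots are 32 and 51.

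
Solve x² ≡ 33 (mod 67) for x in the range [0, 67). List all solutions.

10, 57

Since 67 ≡ 3 (mod 4), a square root of 33 is 33^((67+1)/4) = 33^17 mod 67.
Repeated squaring: 33^2≡17, 33^4≡21, 33^8≡39, 33^16≡47 (mod 67).
33^17 = 33^(16+1) ≡ 10 (mod 67).
Check: 10² = 100 ≡ 33 (mod 67). The two roots are 10 and 57.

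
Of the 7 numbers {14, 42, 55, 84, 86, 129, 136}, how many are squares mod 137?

(14/137) = +1 → QR.
(42/137) = -1 → non-residue.
(55/137) = -1 → non-residue.
(84/137) = -1 → non-residue.
(86/137) = -1 → non-residue.
(129/137) = +1 → QR.
(136/137) = +1 → QR.
Total quadratic residues among the 7: 3.

3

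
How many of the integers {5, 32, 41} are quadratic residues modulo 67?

(5/67) = -1 → non-residue.
(32/67) = -1 → non-residue.
(41/67) = -1 → non-residue.
Total quadratic residues among the 3: 0.

0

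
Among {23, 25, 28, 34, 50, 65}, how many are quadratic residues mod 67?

3

(23/67) = +1 → QR.
(25/67) = +1 → QR.
(28/67) = -1 → non-residue.
(34/67) = -1 → non-residue.
(50/67) = -1 → non-residue.
(65/67) = +1 → QR.
Total quadratic residues among the 6: 3.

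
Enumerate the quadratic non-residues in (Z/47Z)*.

Square k = 1,…,23 (k and 47−k give the same square):
1²=1, 2²=4, 3²=9, 4²=16, 5²=25, 6²=36, 7²≡2, 8²≡17, 9²≡34, 10²≡6, 11²≡27, 12²≡3, 13²≡28, 14²≡8, 15²≡37, 16²≡21, 17²≡7, 18²≡42, 19²≡32, 20²≡24, 21²≡18, 22²≡14, 23²≡12 (mod 47).
The residues are {1, 2, 3, 4, 6, 7, 8, 9, 12, 14, 16, 17, 18, 21, 24, 25, 27, 28, 32, 34, 36, 37, 42}; the non-residues are the remaining 23 nonzero classes.

5 10 11 13 15 19 20 22 23 26 29 30 31 33 35 38 39 40 41 43 44 45 46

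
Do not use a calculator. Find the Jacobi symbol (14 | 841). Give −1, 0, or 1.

Pull out 2: since 841 ≡ 1 (mod 8), (2/841) = +1.
Reciprocity: 7 ≡ 3 and 841 ≡ 1 (mod 4), so (7/841) = +(841/7).
Reduce top mod 7: now compute (1/7).
Reached (1/7) = 1. Collecting the sign flips along the way, the symbol is +1.

1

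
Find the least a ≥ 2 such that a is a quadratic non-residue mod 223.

3

(2/223) = +1, so 2 is a residue.
(3/223) = −1, so 3 is the smallest positive non-residue mod 223.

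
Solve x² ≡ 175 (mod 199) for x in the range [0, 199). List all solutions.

Since 199 ≡ 3 (mod 4), a square root of 175 is 175^((199+1)/4) = 175^50 mod 199.
Repeated squaring: 175^2≡178, 175^4≡43, 175^8≡58, 175^16≡180, 175^32≡162 (mod 199).
175^50 = 175^(32+16+2) ≡ 162 (mod 199).
Check: 162² = 26244 ≡ 175 (mod 199). The two roots are 37 and 162.

37, 162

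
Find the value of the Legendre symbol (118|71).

-1

First reduce: 118 ≡ 47 (mod 71).
Reciprocity: 47 ≡ 3 and 71 ≡ 3 (mod 4), so (47/71) = −(71/47).
Reduce top mod 47: now compute (24/47).
Pull out 2^3: since 47 ≡ 7 (mod 8), (2/47) = +1, so (2/47)^3 = +1.
Reciprocity: 3 ≡ 3 and 47 ≡ 3 (mod 4), so (3/47) = −(47/3).
Reduce top mod 3: now compute (2/3).
Pull out 2: since 3 ≡ 3 (mod 8), (2/3) = -1.
Reached (1/3) = 1. Collecting the sign flips along the way, the symbol is -1.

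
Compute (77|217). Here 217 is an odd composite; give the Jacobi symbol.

Reciprocity: 77 ≡ 1 and 217 ≡ 1 (mod 4), so (77/217) = +(217/77).
Reduce top mod 77: now compute (63/77).
Reciprocity: 63 ≡ 3 and 77 ≡ 1 (mod 4), so (63/77) = +(77/63).
Reduce top mod 63: now compute (14/63).
Pull out 2: since 63 ≡ 7 (mod 8), (2/63) = +1.
Reciprocity: 7 ≡ 3 and 63 ≡ 3 (mod 4), so (7/63) = −(63/7).
Reduce top mod 7: now compute (0/7).
Top reduces to 0: gcd > 1, so the symbol is 0.

0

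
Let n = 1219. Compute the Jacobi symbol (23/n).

Reciprocity: 23 ≡ 3 and 1219 ≡ 3 (mod 4), so (23/1219) = −(1219/23).
Reduce top mod 23: now compute (0/23).
Top reduces to 0: gcd > 1, so the symbol is 0.

0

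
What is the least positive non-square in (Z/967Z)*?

3

(2/967) = +1, so 2 is a residue.
(3/967) = −1, so 3 is the smallest positive non-residue mod 967.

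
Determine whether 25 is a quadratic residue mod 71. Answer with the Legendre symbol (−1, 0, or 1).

1

Euler's criterion: (25/71) ≡ 25^35 (mod 71).
25^2 ≡ 57 (mod 71)
25^4 ≡ 54 (mod 71)
25^8 ≡ 5 (mod 71)
25^16 ≡ 25 (mod 71)
25^32 ≡ 57 (mod 71)
25^35 = 25^(32+2+1) ≡ 1 (mod 71).
Result is 1, so (25/71) = 1.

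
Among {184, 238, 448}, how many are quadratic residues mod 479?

(184/479) = +1 → QR.
(238/479) = -1 → non-residue.
(448/479) = +1 → QR.
Total quadratic residues among the 3: 2.

2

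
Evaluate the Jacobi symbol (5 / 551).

1

Reciprocity: 5 ≡ 1 and 551 ≡ 3 (mod 4), so (5/551) = +(551/5).
Reduce top mod 5: now compute (1/5).
Reached (1/5) = 1. Collecting the sign flips along the way, the symbol is +1.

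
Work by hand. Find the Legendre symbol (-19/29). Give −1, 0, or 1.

First reduce: -19 ≡ 10 (mod 29).
Pull out 2: since 29 ≡ 5 (mod 8), (2/29) = -1.
Reciprocity: 5 ≡ 1 and 29 ≡ 1 (mod 4), so (5/29) = +(29/5).
Reduce top mod 5: now compute (4/5).
Pull out 2^2: since 5 ≡ 5 (mod 8), (2/5) = -1, so (2/5)^2 = +1.
Reached (1/5) = 1. Collecting the sign flips along the way, the symbol is -1.

-1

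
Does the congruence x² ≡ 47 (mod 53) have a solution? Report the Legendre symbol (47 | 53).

1

Reciprocity: 47 ≡ 3 and 53 ≡ 1 (mod 4), so (47/53) = +(53/47).
Reduce top mod 47: now compute (6/47).
Pull out 2: since 47 ≡ 7 (mod 8), (2/47) = +1.
Reciprocity: 3 ≡ 3 and 47 ≡ 3 (mod 4), so (3/47) = −(47/3).
Reduce top mod 3: now compute (2/3).
Pull out 2: since 3 ≡ 3 (mod 8), (2/3) = -1.
Reached (1/3) = 1. Collecting the sign flips along the way, the symbol is +1.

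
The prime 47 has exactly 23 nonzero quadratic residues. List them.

1,2,3,4,6,7,8,9,12,14,16,17,18,21,24,25,27,28,32,34,36,37,42

Square k = 1,…,23 (k and 47−k give the same square):
1²=1, 2²=4, 3²=9, 4²=16, 5²=25, 6²=36, 7²≡2, 8²≡17, 9²≡34, 10²≡6, 11²≡27, 12²≡3, 13²≡28, 14²≡8, 15²≡37, 16²≡21, 17²≡7, 18²≡42, 19²≡32, 20²≡24, 21²≡18, 22²≡14, 23²≡12 (mod 47).
So the quadratic residues mod 47 are {1, 2, 3, 4, 6, 7, 8, 9, 12, 14, 16, 17, 18, 21, 24, 25, 27, 28, 32, 34, 36, 37, 42}.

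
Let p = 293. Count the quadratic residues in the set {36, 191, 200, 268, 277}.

(36/293) = +1 → QR.
(191/293) = +1 → QR.
(200/293) = -1 → non-residue.
(268/293) = +1 → QR.
(277/293) = +1 → QR.
Total quadratic residues among the 5: 4.

4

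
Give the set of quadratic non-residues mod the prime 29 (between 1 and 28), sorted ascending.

2, 3, 8, 10, 11, 12, 14, 15, 17, 18, 19, 21, 26, 27

Square k = 1,…,14 (k and 29−k give the same square):
1²=1, 2²=4, 3²=9, 4²=16, 5²=25, 6²≡7, 7²≡20, 8²≡6, 9²≡23, 10²≡13, 11²≡5, 12²≡28, 13²≡24, 14²≡22 (mod 29).
The residues are {1, 4, 5, 6, 7, 9, 13, 16, 20, 22, 23, 24, 25, 28}; the non-residues are the remaining 14 nonzero classes.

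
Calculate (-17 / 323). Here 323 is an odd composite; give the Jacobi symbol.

0

First reduce: -17 ≡ 306 (mod 323).
Pull out 2: since 323 ≡ 3 (mod 8), (2/323) = -1.
Reciprocity: 153 ≡ 1 and 323 ≡ 3 (mod 4), so (153/323) = +(323/153).
Reduce top mod 153: now compute (17/153).
Reciprocity: 17 ≡ 1 and 153 ≡ 1 (mod 4), so (17/153) = +(153/17).
Reduce top mod 17: now compute (0/17).
Top reduces to 0: gcd > 1, so the symbol is 0.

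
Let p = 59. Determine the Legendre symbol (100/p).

1

First reduce: 100 ≡ 41 (mod 59).
Reciprocity: 41 ≡ 1 and 59 ≡ 3 (mod 4), so (41/59) = +(59/41).
Reduce top mod 41: now compute (18/41).
Pull out 2: since 41 ≡ 1 (mod 8), (2/41) = +1.
Reciprocity: 9 ≡ 1 and 41 ≡ 1 (mod 4), so (9/41) = +(41/9).
Reduce top mod 9: now compute (5/9).
Reciprocity: 5 ≡ 1 and 9 ≡ 1 (mod 4), so (5/9) = +(9/5).
Reduce top mod 5: now compute (4/5).
Pull out 2^2: since 5 ≡ 5 (mod 8), (2/5) = -1, so (2/5)^2 = +1.
Reached (1/5) = 1. Collecting the sign flips along the way, the symbol is +1.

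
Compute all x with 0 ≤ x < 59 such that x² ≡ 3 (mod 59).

11, 48

Since 59 ≡ 3 (mod 4), a square root of 3 is 3^((59+1)/4) = 3^15 mod 59.
Repeated squaring: 3^2≡9, 3^4≡22, 3^8≡12 (mod 59).
3^15 = 3^(8+4+2+1) ≡ 48 (mod 59).
Check: 48² = 2304 ≡ 3 (mod 59). The two roots are 11 and 48.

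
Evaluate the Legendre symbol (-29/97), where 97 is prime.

-1

First reduce: -29 ≡ 68 (mod 97).
Pull out 2^2: since 97 ≡ 1 (mod 8), (2/97) = +1, so (2/97)^2 = +1.
Reciprocity: 17 ≡ 1 and 97 ≡ 1 (mod 4), so (17/97) = +(97/17).
Reduce top mod 17: now compute (12/17).
Pull out 2^2: since 17 ≡ 1 (mod 8), (2/17) = +1, so (2/17)^2 = +1.
Reciprocity: 3 ≡ 3 and 17 ≡ 1 (mod 4), so (3/17) = +(17/3).
Reduce top mod 3: now compute (2/3).
Pull out 2: since 3 ≡ 3 (mod 8), (2/3) = -1.
Reached (1/3) = 1. Collecting the sign flips along the way, the symbol is -1.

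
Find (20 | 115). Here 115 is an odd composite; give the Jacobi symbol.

Pull out 2^2: since 115 ≡ 3 (mod 8), (2/115) = -1, so (2/115)^2 = +1.
Reciprocity: 5 ≡ 1 and 115 ≡ 3 (mod 4), so (5/115) = +(115/5).
Reduce top mod 5: now compute (0/5).
Top reduces to 0: gcd > 1, so the symbol is 0.

0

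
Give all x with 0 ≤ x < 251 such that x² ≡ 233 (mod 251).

Since 251 ≡ 3 (mod 4), a square root of 233 is 233^((251+1)/4) = 233^63 mod 251.
Repeated squaring: 233^2≡73, 233^4≡58, 233^8≡101, 233^16≡161, 233^32≡68 (mod 251).
233^63 = 233^(32+16+8+4+2+1) ≡ 22 (mod 251).
Check: 22² = 484 ≡ 233 (mod 251). The two roots are 22 and 229.

22, 229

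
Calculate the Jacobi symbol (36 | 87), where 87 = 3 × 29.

0

Pull out 2^2: since 87 ≡ 7 (mod 8), (2/87) = +1, so (2/87)^2 = +1.
Reciprocity: 9 ≡ 1 and 87 ≡ 3 (mod 4), so (9/87) = +(87/9).
Reduce top mod 9: now compute (6/9).
Pull out 2: since 9 ≡ 1 (mod 8), (2/9) = +1.
Reciprocity: 3 ≡ 3 and 9 ≡ 1 (mod 4), so (3/9) = +(9/3).
Reduce top mod 3: now compute (0/3).
Top reduces to 0: gcd > 1, so the symbol is 0.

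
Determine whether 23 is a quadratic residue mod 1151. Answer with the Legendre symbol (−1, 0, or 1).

-1

Reciprocity: 23 ≡ 3 and 1151 ≡ 3 (mod 4), so (23/1151) = −(1151/23).
Reduce top mod 23: now compute (1/23).
Reached (1/23) = 1. Collecting the sign flips along the way, the symbol is -1.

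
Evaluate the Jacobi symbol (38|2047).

1

Pull out 2: since 2047 ≡ 7 (mod 8), (2/2047) = +1.
Reciprocity: 19 ≡ 3 and 2047 ≡ 3 (mod 4), so (19/2047) = −(2047/19).
Reduce top mod 19: now compute (14/19).
Pull out 2: since 19 ≡ 3 (mod 8), (2/19) = -1.
Reciprocity: 7 ≡ 3 and 19 ≡ 3 (mod 4), so (7/19) = −(19/7).
Reduce top mod 7: now compute (5/7).
Reciprocity: 5 ≡ 1 and 7 ≡ 3 (mod 4), so (5/7) = +(7/5).
Reduce top mod 5: now compute (2/5).
Pull out 2: since 5 ≡ 5 (mod 8), (2/5) = -1.
Reached (1/5) = 1. Collecting the sign flips along the way, the symbol is +1.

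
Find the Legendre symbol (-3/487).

1

Euler's criterion: (-3/487) ≡ 484^243 (mod 487).
484^2 ≡ 9 (mod 487)
484^4 ≡ 81 (mod 487)
484^8 ≡ 230 (mod 487)
484^16 ≡ 304 (mod 487)
484^32 ≡ 373 (mod 487)
484^64 ≡ 334 (mod 487)
484^128 ≡ 33 (mod 487)
484^243 = 484^(128+64+32+16+2+1) ≡ 1 (mod 487).
Result is 1, so (-3/487) = 1.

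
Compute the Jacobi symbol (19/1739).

1

Reciprocity: 19 ≡ 3 and 1739 ≡ 3 (mod 4), so (19/1739) = −(1739/19).
Reduce top mod 19: now compute (10/19).
Pull out 2: since 19 ≡ 3 (mod 8), (2/19) = -1.
Reciprocity: 5 ≡ 1 and 19 ≡ 3 (mod 4), so (5/19) = +(19/5).
Reduce top mod 5: now compute (4/5).
Pull out 2^2: since 5 ≡ 5 (mod 8), (2/5) = -1, so (2/5)^2 = +1.
Reached (1/5) = 1. Collecting the sign flips along the way, the symbol is +1.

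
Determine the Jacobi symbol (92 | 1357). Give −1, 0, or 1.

0

Pull out 2^2: since 1357 ≡ 5 (mod 8), (2/1357) = -1, so (2/1357)^2 = +1.
Reciprocity: 23 ≡ 3 and 1357 ≡ 1 (mod 4), so (23/1357) = +(1357/23).
Reduce top mod 23: now compute (0/23).
Top reduces to 0: gcd > 1, so the symbol is 0.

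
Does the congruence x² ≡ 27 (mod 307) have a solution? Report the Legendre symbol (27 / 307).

Euler's criterion: (27/307) ≡ 27^153 (mod 307).
27^2 ≡ 115 (mod 307)
27^4 ≡ 24 (mod 307)
27^8 ≡ 269 (mod 307)
27^16 ≡ 216 (mod 307)
27^32 ≡ 299 (mod 307)
27^64 ≡ 64 (mod 307)
27^128 ≡ 105 (mod 307)
27^153 = 27^(128+16+8+1) ≡ 306 (mod 307).
Result is 306 ≡ −1, so (27/307) = −1.

-1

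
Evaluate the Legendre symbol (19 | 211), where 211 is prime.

Reciprocity: 19 ≡ 3 and 211 ≡ 3 (mod 4), so (19/211) = −(211/19).
Reduce top mod 19: now compute (2/19).
Pull out 2: since 19 ≡ 3 (mod 8), (2/19) = -1.
Reached (1/19) = 1. Collecting the sign flips along the way, the symbol is +1.

1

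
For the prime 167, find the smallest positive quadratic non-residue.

(2/167) = +1, so 2 is a residue.
(3/167) = +1, so 3 is a residue.
(4/167) = +1, so 4 is a residue.
(5/167) = −1, so 5 is the smallest positive non-residue mod 167.

5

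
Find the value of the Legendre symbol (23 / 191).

Euler's criterion: (23/191) ≡ 23^95 (mod 191).
23^2 ≡ 147 (mod 191)
23^4 ≡ 26 (mod 191)
23^8 ≡ 103 (mod 191)
23^16 ≡ 104 (mod 191)
23^32 ≡ 120 (mod 191)
23^64 ≡ 75 (mod 191)
23^95 = 23^(64+16+8+4+2+1) ≡ 1 (mod 191).
Result is 1, so (23/191) = 1.

1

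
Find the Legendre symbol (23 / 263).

1

Reciprocity: 23 ≡ 3 and 263 ≡ 3 (mod 4), so (23/263) = −(263/23).
Reduce top mod 23: now compute (10/23).
Pull out 2: since 23 ≡ 7 (mod 8), (2/23) = +1.
Reciprocity: 5 ≡ 1 and 23 ≡ 3 (mod 4), so (5/23) = +(23/5).
Reduce top mod 5: now compute (3/5).
Reciprocity: 3 ≡ 3 and 5 ≡ 1 (mod 4), so (3/5) = +(5/3).
Reduce top mod 3: now compute (2/3).
Pull out 2: since 3 ≡ 3 (mod 8), (2/3) = -1.
Reached (1/3) = 1. Collecting the sign flips along the way, the symbol is +1.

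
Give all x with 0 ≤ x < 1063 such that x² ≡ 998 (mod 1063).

Since 1063 ≡ 3 (mod 4), a square root of 998 is 998^((1063+1)/4) = 998^266 mod 1063.
Repeated squaring: 998^2≡1036, 998^4≡729, 998^8≡1004, 998^16≡292, 998^32≡224, 998^64≡215, 998^128≡516, 998^256≡506 (mod 1063).
998^266 = 998^(256+8+2) ≡ 304 (mod 1063).
Check: 304² = 92416 ≡ 998 (mod 1063). The two roots are 304 and 759.

304, 759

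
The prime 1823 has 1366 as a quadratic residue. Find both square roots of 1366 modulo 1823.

Since 1823 ≡ 3 (mod 4), a square root of 1366 is 1366^((1823+1)/4) = 1366^456 mod 1823.
Repeated squaring: 1366^2≡1027, 1366^4≡1035, 1366^8≡1124, 1366^16≡37, 1366^32≡1369, 1366^64≡117, 1366^128≡928, 1366^256≡728 (mod 1823).
1366^456 = 1366^(256+128+64+8) ≡ 844 (mod 1823).
Check: 844² = 712336 ≡ 1366 (mod 1823). The two roots are 844 and 979.

844, 979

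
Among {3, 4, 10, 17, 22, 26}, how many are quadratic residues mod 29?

(3/29) = -1 → non-residue.
(4/29) = +1 → QR.
(10/29) = -1 → non-residue.
(17/29) = -1 → non-residue.
(22/29) = +1 → QR.
(26/29) = -1 → non-residue.
Total quadratic residues among the 6: 2.

2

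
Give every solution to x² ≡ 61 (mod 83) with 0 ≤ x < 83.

12, 71

Since 83 ≡ 3 (mod 4), a square root of 61 is 61^((83+1)/4) = 61^21 mod 83.
Repeated squaring: 61^2≡69, 61^4≡30, 61^8≡70, 61^16≡3 (mod 83).
61^21 = 61^(16+4+1) ≡ 12 (mod 83).
Check: 12² = 144 ≡ 61 (mod 83). The two roots are 12 and 71.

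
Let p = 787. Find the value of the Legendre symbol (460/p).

-1

Euler's criterion: (460/787) ≡ 460^393 (mod 787).
460^2 ≡ 684 (mod 787)
460^4 ≡ 378 (mod 787)
460^8 ≡ 437 (mod 787)
460^16 ≡ 515 (mod 787)
460^32 ≡ 6 (mod 787)
460^64 ≡ 36 (mod 787)
460^128 ≡ 509 (mod 787)
460^256 ≡ 158 (mod 787)
460^393 = 460^(256+128+8+1) ≡ 786 (mod 787).
Result is 786 ≡ −1, so (460/787) = −1.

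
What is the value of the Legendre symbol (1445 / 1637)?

Reciprocity: 1445 ≡ 1 and 1637 ≡ 1 (mod 4), so (1445/1637) = +(1637/1445).
Reduce top mod 1445: now compute (192/1445).
Pull out 2^6: since 1445 ≡ 5 (mod 8), (2/1445) = -1, so (2/1445)^6 = +1.
Reciprocity: 3 ≡ 3 and 1445 ≡ 1 (mod 4), so (3/1445) = +(1445/3).
Reduce top mod 3: now compute (2/3).
Pull out 2: since 3 ≡ 3 (mod 8), (2/3) = -1.
Reached (1/3) = 1. Collecting the sign flips along the way, the symbol is -1.

-1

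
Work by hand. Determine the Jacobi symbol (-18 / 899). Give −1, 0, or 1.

First reduce: -18 ≡ 881 (mod 899).
Reciprocity: 881 ≡ 1 and 899 ≡ 3 (mod 4), so (881/899) = +(899/881).
Reduce top mod 881: now compute (18/881).
Pull out 2: since 881 ≡ 1 (mod 8), (2/881) = +1.
Reciprocity: 9 ≡ 1 and 881 ≡ 1 (mod 4), so (9/881) = +(881/9).
Reduce top mod 9: now compute (8/9).
Pull out 2^3: since 9 ≡ 1 (mod 8), (2/9) = +1, so (2/9)^3 = +1.
Reached (1/9) = 1. Collecting the sign flips along the way, the symbol is +1.

1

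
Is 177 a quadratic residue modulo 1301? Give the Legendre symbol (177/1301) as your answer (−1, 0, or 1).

Reciprocity: 177 ≡ 1 and 1301 ≡ 1 (mod 4), so (177/1301) = +(1301/177).
Reduce top mod 177: now compute (62/177).
Pull out 2: since 177 ≡ 1 (mod 8), (2/177) = +1.
Reciprocity: 31 ≡ 3 and 177 ≡ 1 (mod 4), so (31/177) = +(177/31).
Reduce top mod 31: now compute (22/31).
Pull out 2: since 31 ≡ 7 (mod 8), (2/31) = +1.
Reciprocity: 11 ≡ 3 and 31 ≡ 3 (mod 4), so (11/31) = −(31/11).
Reduce top mod 11: now compute (9/11).
Reciprocity: 9 ≡ 1 and 11 ≡ 3 (mod 4), so (9/11) = +(11/9).
Reduce top mod 9: now compute (2/9).
Pull out 2: since 9 ≡ 1 (mod 8), (2/9) = +1.
Reached (1/9) = 1. Collecting the sign flips along the way, the symbol is -1.

-1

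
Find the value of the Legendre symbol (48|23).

Euler's criterion: (48/23) ≡ 2^11 (mod 23).
2^2 ≡ 4 (mod 23)
2^4 ≡ 16 (mod 23)
2^8 ≡ 3 (mod 23)
2^11 = 2^(8+2+1) ≡ 1 (mod 23).
Result is 1, so (48/23) = 1.

1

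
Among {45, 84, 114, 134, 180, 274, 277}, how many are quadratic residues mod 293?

(45/293) = -1 → non-residue.
(84/293) = +1 → QR.
(114/293) = -1 → non-residue.
(134/293) = -1 → non-residue.
(180/293) = -1 → non-residue.
(274/293) = -1 → non-residue.
(277/293) = +1 → QR.
Total quadratic residues among the 7: 2.

2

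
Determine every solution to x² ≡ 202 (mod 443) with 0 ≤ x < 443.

Since 443 ≡ 3 (mod 4), a square root of 202 is 202^((443+1)/4) = 202^111 mod 443.
Repeated squaring: 202^2≡48, 202^4≡89, 202^8≡390, 202^16≡151, 202^32≡208, 202^64≡293 (mod 443).
202^111 = 202^(64+32+8+4+2+1) ≡ 165 (mod 443).
Check: 165² = 27225 ≡ 202 (mod 443). The two roots are 165 and 278.

165, 278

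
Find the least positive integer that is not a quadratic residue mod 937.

(2/937) = +1, so 2 is a residue.
(3/937) = +1, so 3 is a residue.
(4/937) = +1, so 4 is a residue.
(5/937) = −1, so 5 is the smallest positive non-residue mod 937.

5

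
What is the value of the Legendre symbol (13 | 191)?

1

Euler's criterion: (13/191) ≡ 13^95 (mod 191).
13^2 ≡ 169 (mod 191)
13^4 ≡ 102 (mod 191)
13^8 ≡ 90 (mod 191)
13^16 ≡ 78 (mod 191)
13^32 ≡ 163 (mod 191)
13^64 ≡ 20 (mod 191)
13^95 = 13^(64+16+8+4+2+1) ≡ 1 (mod 191).
Result is 1, so (13/191) = 1.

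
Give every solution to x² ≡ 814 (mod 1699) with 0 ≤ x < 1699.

Since 1699 ≡ 3 (mod 4), a square root of 814 is 814^((1699+1)/4) = 814^425 mod 1699.
Repeated squaring: 814^2≡1685, 814^4≡196, 814^8≡1038, 814^16≡278, 814^32≡829, 814^64≡845, 814^128≡445, 814^256≡941 (mod 1699).
814^425 = 814^(256+128+32+8+1) ≡ 1101 (mod 1699).
Check: 1101² = 1212201 ≡ 814 (mod 1699). The two roots are 598 and 1101.

598, 1101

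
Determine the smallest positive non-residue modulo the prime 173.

2

(2/173) = −1, so 2 is the smallest positive non-residue mod 173.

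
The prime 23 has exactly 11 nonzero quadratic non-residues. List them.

Square k = 1,…,11 (k and 23−k give the same square):
1²=1, 2²=4, 3²=9, 4²=16, 5²≡2, 6²≡13, 7²≡3, 8²≡18, 9²≡12, 10²≡8, 11²≡6 (mod 23).
The residues are {1, 2, 3, 4, 6, 8, 9, 12, 13, 16, 18}; the non-residues are the remaining 11 nonzero classes.

5,7,10,11,14,15,17,19,20,21,22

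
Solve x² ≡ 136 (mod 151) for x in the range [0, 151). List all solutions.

49, 102

Since 151 ≡ 3 (mod 4), a square root of 136 is 136^((151+1)/4) = 136^38 mod 151.
Repeated squaring: 136^2≡74, 136^4≡40, 136^8≡90, 136^16≡97, 136^32≡47 (mod 151).
136^38 = 136^(32+4+2) ≡ 49 (mod 151).
Check: 49² = 2401 ≡ 136 (mod 151). The two roots are 49 and 102.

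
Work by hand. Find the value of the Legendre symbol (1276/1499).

-1

Pull out 2^2: since 1499 ≡ 3 (mod 8), (2/1499) = -1, so (2/1499)^2 = +1.
Reciprocity: 319 ≡ 3 and 1499 ≡ 3 (mod 4), so (319/1499) = −(1499/319).
Reduce top mod 319: now compute (223/319).
Reciprocity: 223 ≡ 3 and 319 ≡ 3 (mod 4), so (223/319) = −(319/223).
Reduce top mod 223: now compute (96/223).
Pull out 2^5: since 223 ≡ 7 (mod 8), (2/223) = +1, so (2/223)^5 = +1.
Reciprocity: 3 ≡ 3 and 223 ≡ 3 (mod 4), so (3/223) = −(223/3).
Reduce top mod 3: now compute (1/3).
Reached (1/3) = 1. Collecting the sign flips along the way, the symbol is -1.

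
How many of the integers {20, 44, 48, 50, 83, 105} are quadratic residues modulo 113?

4

(20/113) = -1 → non-residue.
(44/113) = +1 → QR.
(48/113) = -1 → non-residue.
(50/113) = +1 → QR.
(83/113) = +1 → QR.
(105/113) = +1 → QR.
Total quadratic residues among the 6: 4.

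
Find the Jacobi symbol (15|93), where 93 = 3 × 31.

0

Reciprocity: 15 ≡ 3 and 93 ≡ 1 (mod 4), so (15/93) = +(93/15).
Reduce top mod 15: now compute (3/15).
Reciprocity: 3 ≡ 3 and 15 ≡ 3 (mod 4), so (3/15) = −(15/3).
Reduce top mod 3: now compute (0/3).
Top reduces to 0: gcd > 1, so the symbol is 0.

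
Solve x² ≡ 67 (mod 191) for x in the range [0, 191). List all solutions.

81, 110

Since 191 ≡ 3 (mod 4), a square root of 67 is 67^((191+1)/4) = 67^48 mod 191.
Repeated squaring: 67^2≡96, 67^4≡48, 67^8≡12, 67^16≡144, 67^32≡108 (mod 191).
67^48 = 67^(32+16) ≡ 81 (mod 191).
Check: 81² = 6561 ≡ 67 (mod 191). The two roots are 81 and 110.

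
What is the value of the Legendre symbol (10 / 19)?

Euler's criterion: (10/19) ≡ 10^9 (mod 19).
10^2 ≡ 5 (mod 19)
10^4 ≡ 6 (mod 19)
10^8 ≡ 17 (mod 19)
10^9 = 10^(8+1) ≡ 18 (mod 19).
Result is 18 ≡ −1, so (10/19) = −1.

-1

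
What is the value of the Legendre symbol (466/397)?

First reduce: 466 ≡ 69 (mod 397).
Reciprocity: 69 ≡ 1 and 397 ≡ 1 (mod 4), so (69/397) = +(397/69).
Reduce top mod 69: now compute (52/69).
Pull out 2^2: since 69 ≡ 5 (mod 8), (2/69) = -1, so (2/69)^2 = +1.
Reciprocity: 13 ≡ 1 and 69 ≡ 1 (mod 4), so (13/69) = +(69/13).
Reduce top mod 13: now compute (4/13).
Pull out 2^2: since 13 ≡ 5 (mod 8), (2/13) = -1, so (2/13)^2 = +1.
Reached (1/13) = 1. Collecting the sign flips along the way, the symbol is +1.

1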